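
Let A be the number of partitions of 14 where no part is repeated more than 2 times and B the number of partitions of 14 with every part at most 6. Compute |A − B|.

33

Partitions of 14 where no part is repeated more than 2 times: 57.
Partitions of 14 with every part at most 6: 90.
|57 − 90| = 33.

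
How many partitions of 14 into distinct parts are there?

The partitions of 14 that satisfy the conditions:
14
1, 13
2, 12
3, 11
1, 2, 11
4, 10
1, 3, 10
5, 9
1, 4, 9
2, 3, 9
6, 8
1, 5, 8
2, 4, 8
1, 2, 3, 8
1, 6, 7
2, 5, 7
3, 4, 7
1, 2, 4, 7
3, 5, 6
1, 2, 5, 6
1, 3, 4, 6
2, 3, 4, 5
That's 22 in total.

22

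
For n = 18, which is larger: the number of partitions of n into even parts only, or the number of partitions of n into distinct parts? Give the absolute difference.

Partitions of 18 into even parts only: 30.
Partitions of 18 into distinct parts: 46.
|30 − 46| = 16.

16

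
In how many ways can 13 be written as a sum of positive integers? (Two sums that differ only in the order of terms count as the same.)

Systematic enumeration (by largest part, then next-largest, …) yields 101.

101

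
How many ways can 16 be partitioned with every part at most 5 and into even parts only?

Enumerating:
4+4+4+4
4+4+4+2+2
4+4+2+2+2+2
4+2+2+2+2+2+2
2+2+2+2+2+2+2+2

5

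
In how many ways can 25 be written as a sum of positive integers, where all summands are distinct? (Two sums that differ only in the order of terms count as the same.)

142

Counting exhaustively, 142 partitions satisfy the conditions.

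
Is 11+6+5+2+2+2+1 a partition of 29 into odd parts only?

No

The parts sum to 29, and the condition 'every summand is odd' is violated.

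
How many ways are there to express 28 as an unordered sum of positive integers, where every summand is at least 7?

18

The partitions of 28 that satisfy the conditions:
28
21,7
20,8
19,9
18,10
17,11
16,12
15,13
14,14
14,7,7
13,8,7
12,9,7
12,8,8
11,10,7
11,9,8
10,10,8
10,9,9
7,7,7,7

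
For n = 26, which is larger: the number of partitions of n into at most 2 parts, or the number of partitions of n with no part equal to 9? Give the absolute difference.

2125

Partitions of 26 into at most 2 parts: 14.
Partitions of 26 with no part equal to 9: 2139.
|14 − 2139| = 2125.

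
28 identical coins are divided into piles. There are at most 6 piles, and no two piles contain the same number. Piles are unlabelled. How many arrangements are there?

221

There are 221 such partitions.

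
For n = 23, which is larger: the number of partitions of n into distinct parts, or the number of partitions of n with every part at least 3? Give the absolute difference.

Partitions of 23 into distinct parts: 104.
Partitions of 23 with every part at least 3: 88.
|104 − 88| = 16.

16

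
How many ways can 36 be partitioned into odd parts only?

668

Counting exhaustively, 668 partitions satisfy the conditions.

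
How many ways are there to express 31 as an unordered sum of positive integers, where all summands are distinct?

Direct enumeration gives 340 partitions.

340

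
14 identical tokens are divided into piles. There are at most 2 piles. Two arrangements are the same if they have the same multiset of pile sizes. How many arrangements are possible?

8

Listing the qualifying partitions of 14:
14
1, 13
2, 12
3, 11
4, 10
5, 9
6, 8
7, 7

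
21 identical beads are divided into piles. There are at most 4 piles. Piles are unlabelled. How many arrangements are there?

120

Counting exhaustively, 120 partitions satisfy the conditions.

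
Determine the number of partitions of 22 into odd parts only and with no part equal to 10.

A full systematic count gives 89.

89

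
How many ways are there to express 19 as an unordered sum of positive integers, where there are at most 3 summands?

40

A partial list (first 12 by largest part):
19
18, 1
17, 2
17, 1, 1
16, 3
16, 2, 1
15, 4
15, 3, 1
15, 2, 2
14, 5
14, 4, 1
14, 3, 2
…and 28 more, for 40 total.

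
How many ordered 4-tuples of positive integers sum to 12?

By stars and bars with positive parts, the count is C(11,3) = 165.

165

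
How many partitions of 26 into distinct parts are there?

165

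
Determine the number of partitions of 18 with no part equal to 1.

88

Enumerating by decreasing first part gives 88 partitions in all.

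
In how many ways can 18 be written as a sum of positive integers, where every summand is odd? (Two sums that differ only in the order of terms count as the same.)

There are too many to list fully; the first 12 (by largest part) are:
17 + 1
15 + 3
15 + 1 + 1 + 1
13 + 5
13 + 3 + 1 + 1
13 + 1 + 1 + 1 + 1 + 1
11 + 7
11 + 5 + 1 + 1
11 + 3 + 3 + 1
11 + 3 + 1 + 1 + 1 + 1
11 + 1 + 1 + 1 + 1 + 1 + 1 + 1
9 + 9
…and 34 more, for 46 total.

46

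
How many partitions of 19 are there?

There are 490 such partitions.

490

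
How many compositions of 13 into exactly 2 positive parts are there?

12

A composition of 13 into 2 positive parts is chosen by placing 1 dividers among the 12 gaps between 13 units: C(12,1) = 12.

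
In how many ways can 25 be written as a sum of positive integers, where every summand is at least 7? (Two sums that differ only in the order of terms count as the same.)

They are:
25
18, 7
17, 8
16, 9
15, 10
14, 11
13, 12
11, 7, 7
10, 8, 7
9, 9, 7
9, 8, 8
Counting gives 11.

11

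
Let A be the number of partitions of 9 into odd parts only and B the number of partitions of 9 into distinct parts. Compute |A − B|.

0

Partitions of 9 into odd parts only: 8.
Partitions of 9 into distinct parts: 8.
|8 − 8| = 0.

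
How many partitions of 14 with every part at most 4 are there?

47

There are too many to list fully; the first 12 (by largest part) are:
4, 4, 4, 2
4, 4, 4, 1, 1
4, 4, 3, 3
4, 4, 3, 2, 1
4, 4, 3, 1, 1, 1
4, 4, 2, 2, 2
4, 4, 2, 2, 1, 1
4, 4, 2, 1, 1, 1, 1
4, 4, 1, 1, 1, 1, 1, 1
4, 3, 3, 3, 1
4, 3, 3, 2, 2
4, 3, 3, 2, 1, 1
…and 35 more, for 47 total.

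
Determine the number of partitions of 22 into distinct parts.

Direct enumeration gives 89 partitions.

89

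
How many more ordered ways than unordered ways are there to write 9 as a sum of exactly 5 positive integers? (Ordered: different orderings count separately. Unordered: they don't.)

Ordered (compositions into 5 parts): C(8,4) = 70.
Partitions of 9 into exactly 5 parts: 5.
Difference: 70 − 5 = 65.

65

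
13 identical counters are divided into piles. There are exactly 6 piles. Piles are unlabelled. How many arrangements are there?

Enumerating:
8 + 1 + 1 + 1 + 1 + 1
7 + 2 + 1 + 1 + 1 + 1
6 + 3 + 1 + 1 + 1 + 1
6 + 2 + 2 + 1 + 1 + 1
5 + 4 + 1 + 1 + 1 + 1
5 + 3 + 2 + 1 + 1 + 1
5 + 2 + 2 + 2 + 1 + 1
4 + 4 + 2 + 1 + 1 + 1
4 + 3 + 3 + 1 + 1 + 1
4 + 3 + 2 + 2 + 1 + 1
4 + 2 + 2 + 2 + 2 + 1
3 + 3 + 3 + 2 + 1 + 1
3 + 3 + 2 + 2 + 2 + 1
3 + 2 + 2 + 2 + 2 + 2
Counting gives 14.

14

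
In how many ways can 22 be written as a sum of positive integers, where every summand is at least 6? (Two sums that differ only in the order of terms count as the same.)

Listing the qualifying partitions of 22:
22
16, 6
15, 7
14, 8
13, 9
12, 10
11, 11
10, 6, 6
9, 7, 6
8, 8, 6
8, 7, 7

11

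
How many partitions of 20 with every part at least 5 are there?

Listing the qualifying partitions of 20:
20
15 + 5
14 + 6
13 + 7
12 + 8
11 + 9
10 + 10
10 + 5 + 5
9 + 6 + 5
8 + 7 + 5
8 + 6 + 6
7 + 7 + 6
5 + 5 + 5 + 5

13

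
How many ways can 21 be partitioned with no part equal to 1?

165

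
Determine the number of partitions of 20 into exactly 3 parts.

There are too many to list fully; the first 12 (by largest part) are:
18, 1, 1
17, 2, 1
16, 3, 1
16, 2, 2
15, 4, 1
15, 3, 2
14, 5, 1
14, 4, 2
14, 3, 3
13, 6, 1
13, 5, 2
13, 4, 3
…and 21 more, for 33 total.

33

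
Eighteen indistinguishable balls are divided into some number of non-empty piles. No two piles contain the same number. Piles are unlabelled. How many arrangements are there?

A partial list (first 12 by largest part):
18
1 + 17
2 + 16
3 + 15
1 + 2 + 15
4 + 14
1 + 3 + 14
5 + 13
1 + 4 + 13
2 + 3 + 13
6 + 12
1 + 5 + 12
…and 34 more, for 46 total.

46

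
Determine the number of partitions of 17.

Enumerating by decreasing first part gives 297 partitions in all.

297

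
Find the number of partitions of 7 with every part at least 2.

4

They are:
7
5 + 2
4 + 3
3 + 2 + 2
That's 4 in total.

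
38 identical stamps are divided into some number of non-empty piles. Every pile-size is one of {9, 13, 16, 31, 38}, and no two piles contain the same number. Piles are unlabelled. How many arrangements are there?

2

They are:
38
16 + 13 + 9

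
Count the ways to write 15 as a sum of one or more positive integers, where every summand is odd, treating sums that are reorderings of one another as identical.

There are too many to list fully; the first 12 (by largest part) are:
15
13, 1, 1
11, 3, 1
11, 1, 1, 1, 1
9, 5, 1
9, 3, 3
9, 3, 1, 1, 1
9, 1, 1, 1, 1, 1, 1
7, 7, 1
7, 5, 3
7, 5, 1, 1, 1
7, 3, 3, 1, 1
…and 15 more, for 27 total.

27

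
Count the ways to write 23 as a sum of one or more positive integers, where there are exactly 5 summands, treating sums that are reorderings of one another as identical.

There are 141 such partitions.

141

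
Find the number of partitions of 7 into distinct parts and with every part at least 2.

3

The partitions of 7 that satisfy the conditions:
7
5+2
4+3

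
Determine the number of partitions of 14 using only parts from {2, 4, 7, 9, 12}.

Enumerating:
2+12
7+7
2+4+4+4
2+2+2+4+4
2+2+2+2+2+4
2+2+2+2+2+2+2

6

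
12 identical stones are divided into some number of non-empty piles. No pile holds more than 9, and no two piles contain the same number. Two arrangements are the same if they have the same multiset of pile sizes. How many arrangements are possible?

12

They are:
9,3
9,2,1
8,4
8,3,1
7,5
7,4,1
7,3,2
6,5,1
6,4,2
6,3,2,1
5,4,3
5,4,2,1
Counting gives 12.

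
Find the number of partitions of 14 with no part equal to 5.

105

Counting exhaustively, 105 partitions satisfy the conditions.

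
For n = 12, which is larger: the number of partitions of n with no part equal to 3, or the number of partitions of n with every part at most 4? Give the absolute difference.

Partitions of 12 with no part equal to 3: 47.
Partitions of 12 with every part at most 4: 34.
|47 − 34| = 13.

13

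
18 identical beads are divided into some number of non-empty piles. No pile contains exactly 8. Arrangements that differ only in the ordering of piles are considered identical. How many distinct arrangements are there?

343

A full systematic count gives 343.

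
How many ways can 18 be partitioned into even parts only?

30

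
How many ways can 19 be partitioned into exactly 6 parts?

71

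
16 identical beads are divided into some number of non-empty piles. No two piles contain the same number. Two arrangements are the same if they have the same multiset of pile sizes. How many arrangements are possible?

There are too many to list fully; the first 12 (by largest part) are:
16
1 + 15
2 + 14
3 + 13
1 + 2 + 13
4 + 12
1 + 3 + 12
5 + 11
1 + 4 + 11
2 + 3 + 11
6 + 10
1 + 5 + 10
…and 20 more, for 32 total.

32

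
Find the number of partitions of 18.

Enumerating by decreasing first part gives 385 partitions in all.

385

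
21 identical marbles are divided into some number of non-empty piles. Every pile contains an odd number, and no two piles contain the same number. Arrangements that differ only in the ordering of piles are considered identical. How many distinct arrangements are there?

They are:
21
17, 3, 1
15, 5, 1
13, 7, 1
13, 5, 3
11, 9, 1
11, 7, 3
9, 7, 5
That's 8 in total.

8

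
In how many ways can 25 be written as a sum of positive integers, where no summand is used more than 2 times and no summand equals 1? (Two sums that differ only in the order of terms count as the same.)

There are 201 such partitions.

201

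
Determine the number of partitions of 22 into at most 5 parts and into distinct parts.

There are 88 such partitions.

88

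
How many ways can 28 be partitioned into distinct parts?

Counting exhaustively, 222 partitions satisfy the conditions.

222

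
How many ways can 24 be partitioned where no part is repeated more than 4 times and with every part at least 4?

49

A partial list (first 12 by largest part):
24
20,4
19,5
18,6
17,7
16,8
16,4,4
15,9
15,5,4
14,10
14,6,4
14,5,5
…and 37 more, for 49 total.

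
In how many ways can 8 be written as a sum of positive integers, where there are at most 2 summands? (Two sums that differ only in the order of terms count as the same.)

They are:
8
7, 1
6, 2
5, 3
4, 4
Counting gives 5.

5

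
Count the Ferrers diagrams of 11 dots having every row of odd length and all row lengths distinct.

The partitions of 11 that satisfy the conditions:
11
7,3,1

2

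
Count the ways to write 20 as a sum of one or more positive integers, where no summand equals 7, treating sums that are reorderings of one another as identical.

Direct enumeration gives 526 partitions.

526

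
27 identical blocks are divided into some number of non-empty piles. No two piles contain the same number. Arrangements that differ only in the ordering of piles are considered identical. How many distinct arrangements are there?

192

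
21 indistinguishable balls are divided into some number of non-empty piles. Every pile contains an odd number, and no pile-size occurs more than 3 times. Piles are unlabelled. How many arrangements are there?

There are too many to list fully; the first 12 (by largest part) are:
21
19, 1, 1
17, 3, 1
15, 5, 1
15, 3, 3
15, 3, 1, 1, 1
13, 7, 1
13, 5, 3
13, 5, 1, 1, 1
13, 3, 3, 1, 1
11, 9, 1
11, 7, 3
…and 20 more, for 32 total.

32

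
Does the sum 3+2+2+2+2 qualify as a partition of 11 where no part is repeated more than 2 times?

The parts sum to 11, and the condition 'no summand is used more than 2 times' is violated.

No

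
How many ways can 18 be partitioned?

385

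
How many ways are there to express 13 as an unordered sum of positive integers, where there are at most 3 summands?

21

The partitions of 13 that satisfy the conditions:
13
12+1
11+2
11+1+1
10+3
10+2+1
9+4
9+3+1
9+2+2
8+5
8+4+1
8+3+2
7+6
7+5+1
7+4+2
7+3+3
6+6+1
6+5+2
6+4+3
5+5+3
5+4+4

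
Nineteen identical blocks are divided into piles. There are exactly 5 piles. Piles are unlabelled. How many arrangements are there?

A partial list (first 12 by largest part):
15, 1, 1, 1, 1
14, 2, 1, 1, 1
13, 3, 1, 1, 1
13, 2, 2, 1, 1
12, 4, 1, 1, 1
12, 3, 2, 1, 1
12, 2, 2, 2, 1
11, 5, 1, 1, 1
11, 4, 2, 1, 1
11, 3, 3, 1, 1
11, 3, 2, 2, 1
11, 2, 2, 2, 2
…and 58 more, for 70 total.

70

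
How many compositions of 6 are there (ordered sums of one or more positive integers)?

There are 5 gaps and each independently is a cut or not, giving 2^5 = 32.

32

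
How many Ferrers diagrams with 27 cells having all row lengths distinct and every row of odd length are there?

14

The partitions of 27 that satisfy the conditions:
27
23 + 3 + 1
21 + 5 + 1
19 + 7 + 1
19 + 5 + 3
17 + 9 + 1
17 + 7 + 3
15 + 11 + 1
15 + 9 + 3
15 + 7 + 5
13 + 11 + 3
13 + 9 + 5
11 + 9 + 7
11 + 7 + 5 + 3 + 1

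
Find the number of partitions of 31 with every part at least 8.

17

The partitions of 31 that satisfy the conditions:
31
23+8
22+9
21+10
20+11
19+12
18+13
17+14
16+15
15+8+8
14+9+8
13+10+8
13+9+9
12+11+8
12+10+9
11+11+9
11+10+10
That's 17 in total.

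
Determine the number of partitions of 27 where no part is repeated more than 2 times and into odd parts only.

There are too many to list fully; the first 12 (by largest part) are:
27
25,1,1
23,3,1
21,5,1
21,3,3
19,7,1
19,5,3
19,3,3,1,1
17,9,1
17,7,3
17,5,5
17,5,3,1,1
…and 30 more, for 42 total.

42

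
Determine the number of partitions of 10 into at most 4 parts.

23

They are:
10
9, 1
8, 2
8, 1, 1
7, 3
7, 2, 1
7, 1, 1, 1
6, 4
6, 3, 1
6, 2, 2
6, 2, 1, 1
5, 5
5, 4, 1
5, 3, 2
5, 3, 1, 1
5, 2, 2, 1
4, 4, 2
4, 4, 1, 1
4, 3, 3
4, 3, 2, 1
4, 2, 2, 2
3, 3, 3, 1
3, 3, 2, 2
That's 23 in total.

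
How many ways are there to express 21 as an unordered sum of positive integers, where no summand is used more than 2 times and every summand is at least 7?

5

The partitions of 21 that satisfy the conditions:
21
14, 7
13, 8
12, 9
11, 10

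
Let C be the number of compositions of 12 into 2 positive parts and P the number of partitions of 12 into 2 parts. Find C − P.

5

Compositions: C(11,1) = 11.
Partitions of 12 into exactly 2 parts: 6.
Difference: 11 − 6 = 5.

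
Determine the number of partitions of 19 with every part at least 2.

105

Enumerating by decreasing first part gives 105 partitions in all.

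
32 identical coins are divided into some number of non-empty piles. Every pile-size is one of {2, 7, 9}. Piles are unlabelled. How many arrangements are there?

7

Listing the qualifying partitions of 32:
7, 7, 9, 9
2, 2, 2, 2, 2, 2, 2, 9, 9
2, 7, 7, 7, 9
2, 2, 2, 2, 2, 2, 2, 2, 7, 9
2, 2, 7, 7, 7, 7
2, 2, 2, 2, 2, 2, 2, 2, 2, 7, 7
2, 2, 2, 2, 2, 2, 2, 2, 2, 2, 2, 2, 2, 2, 2, 2
Counting gives 7.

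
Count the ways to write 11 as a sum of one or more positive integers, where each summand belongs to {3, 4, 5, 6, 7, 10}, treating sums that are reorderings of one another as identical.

4

Enumerating:
7+4
6+5
5+3+3
4+4+3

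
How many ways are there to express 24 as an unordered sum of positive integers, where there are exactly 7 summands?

201

A full systematic count gives 201.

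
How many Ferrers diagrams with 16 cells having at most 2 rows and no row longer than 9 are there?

2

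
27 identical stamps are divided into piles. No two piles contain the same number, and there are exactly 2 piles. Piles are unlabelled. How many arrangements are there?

They are:
1+26
2+25
3+24
4+23
5+22
6+21
7+20
8+19
9+18
10+17
11+16
12+15
13+14
Counting gives 13.

13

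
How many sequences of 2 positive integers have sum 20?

Equivalently, choose which 1 of the 19 gaps become plus signs: C(19,1) = 19.

19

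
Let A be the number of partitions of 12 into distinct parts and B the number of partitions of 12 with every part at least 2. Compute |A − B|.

6

Partitions of 12 into distinct parts: 15.
Partitions of 12 with every part at least 2: 21.
|15 − 21| = 6.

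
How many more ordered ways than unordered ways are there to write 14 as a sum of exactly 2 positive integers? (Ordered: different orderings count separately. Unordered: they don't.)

6

Ordered (compositions into 2 parts): C(13,1) = 13.
Partitions of 14 into exactly 2 parts: 7.
Difference: 13 − 7 = 6.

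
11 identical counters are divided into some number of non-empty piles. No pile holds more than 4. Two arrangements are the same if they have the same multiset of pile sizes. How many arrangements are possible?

There are too many to list fully; the first 12 (by largest part) are:
4 + 4 + 3
4 + 4 + 2 + 1
4 + 4 + 1 + 1 + 1
4 + 3 + 3 + 1
4 + 3 + 2 + 2
4 + 3 + 2 + 1 + 1
4 + 3 + 1 + 1 + 1 + 1
4 + 2 + 2 + 2 + 1
4 + 2 + 2 + 1 + 1 + 1
4 + 2 + 1 + 1 + 1 + 1 + 1
4 + 1 + 1 + 1 + 1 + 1 + 1 + 1
3 + 3 + 3 + 2
…and 15 more, for 27 total.

27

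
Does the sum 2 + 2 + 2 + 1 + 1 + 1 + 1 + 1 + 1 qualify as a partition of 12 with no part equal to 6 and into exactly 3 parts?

No

The parts sum to 12, and the condition 'there are exactly 3 summands' is violated.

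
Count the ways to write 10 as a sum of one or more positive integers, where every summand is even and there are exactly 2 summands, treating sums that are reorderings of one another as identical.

2

Enumerating:
8+2
6+4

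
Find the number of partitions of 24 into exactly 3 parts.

A partial list (first 12 by largest part):
22 + 1 + 1
21 + 2 + 1
20 + 3 + 1
20 + 2 + 2
19 + 4 + 1
19 + 3 + 2
18 + 5 + 1
18 + 4 + 2
18 + 3 + 3
17 + 6 + 1
17 + 5 + 2
17 + 4 + 3
…and 36 more, for 48 total.

48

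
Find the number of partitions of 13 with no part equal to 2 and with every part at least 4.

Enumerating:
13
4,9
5,8
6,7
4,4,5

5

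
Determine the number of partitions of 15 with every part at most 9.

Direct enumeration gives 157 partitions.

157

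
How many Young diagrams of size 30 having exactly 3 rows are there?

75

Systematic enumeration (by largest part, then next-largest, …) yields 75.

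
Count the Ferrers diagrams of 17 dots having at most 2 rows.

Enumerating:
17
16,1
15,2
14,3
13,4
12,5
11,6
10,7
9,8
That's 9 in total.

9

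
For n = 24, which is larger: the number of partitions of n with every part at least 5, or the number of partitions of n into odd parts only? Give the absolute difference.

96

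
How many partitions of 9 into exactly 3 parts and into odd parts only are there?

Listing the qualifying partitions of 9:
1, 1, 7
1, 3, 5
3, 3, 3
Counting gives 3.

3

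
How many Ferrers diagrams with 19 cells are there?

490

Direct enumeration gives 490 partitions.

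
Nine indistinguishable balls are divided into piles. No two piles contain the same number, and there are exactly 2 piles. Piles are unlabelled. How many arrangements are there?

They are:
1, 8
2, 7
3, 6
4, 5
That's 4 in total.

4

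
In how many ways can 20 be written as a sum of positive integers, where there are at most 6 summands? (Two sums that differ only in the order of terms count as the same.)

282

Enumerating by decreasing first part gives 282 partitions in all.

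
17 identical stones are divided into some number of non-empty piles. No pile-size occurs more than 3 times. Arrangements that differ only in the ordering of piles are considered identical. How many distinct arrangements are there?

166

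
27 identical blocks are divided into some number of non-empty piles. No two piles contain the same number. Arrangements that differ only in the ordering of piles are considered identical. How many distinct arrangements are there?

192

Direct enumeration gives 192 partitions.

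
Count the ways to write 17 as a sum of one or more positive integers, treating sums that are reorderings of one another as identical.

297

Counting exhaustively, 297 partitions satisfy the conditions.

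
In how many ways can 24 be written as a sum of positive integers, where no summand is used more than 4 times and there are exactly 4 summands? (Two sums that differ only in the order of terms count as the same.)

Enumerating by decreasing first part gives 108 partitions in all.

108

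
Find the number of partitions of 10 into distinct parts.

They are:
10
9+1
8+2
7+3
7+2+1
6+4
6+3+1
5+4+1
5+3+2
4+3+2+1

10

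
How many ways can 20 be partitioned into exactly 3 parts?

There are too many to list fully; the first 12 (by largest part) are:
1 + 1 + 18
1 + 2 + 17
1 + 3 + 16
2 + 2 + 16
1 + 4 + 15
2 + 3 + 15
1 + 5 + 14
2 + 4 + 14
3 + 3 + 14
1 + 6 + 13
2 + 5 + 13
3 + 4 + 13
…and 21 more, for 33 total.

33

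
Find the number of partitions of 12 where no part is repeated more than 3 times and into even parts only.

They are:
12
10+2
8+4
8+2+2
6+6
6+4+2
6+2+2+2
4+4+4
4+4+2+2
That's 9 in total.

9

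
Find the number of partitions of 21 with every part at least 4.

27

There are too many to list fully; the first 12 (by largest part) are:
21
17+4
16+5
15+6
14+7
13+8
13+4+4
12+9
12+5+4
11+10
11+6+4
11+5+5
…and 15 more, for 27 total.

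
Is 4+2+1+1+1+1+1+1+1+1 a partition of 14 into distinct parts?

The parts sum to 14, and the condition 'all summands are distinct' is violated.

No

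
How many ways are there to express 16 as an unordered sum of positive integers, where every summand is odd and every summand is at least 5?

2

Enumerating:
11+5
9+7
That's 2 in total.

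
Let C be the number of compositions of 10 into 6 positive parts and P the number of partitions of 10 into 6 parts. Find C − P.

121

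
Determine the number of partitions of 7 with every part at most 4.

The partitions of 7 that satisfy the conditions:
4, 3
4, 2, 1
4, 1, 1, 1
3, 3, 1
3, 2, 2
3, 2, 1, 1
3, 1, 1, 1, 1
2, 2, 2, 1
2, 2, 1, 1, 1
2, 1, 1, 1, 1, 1
1, 1, 1, 1, 1, 1, 1
That's 11 in total.

11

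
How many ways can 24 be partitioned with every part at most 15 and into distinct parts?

97

Systematic enumeration (by largest part, then next-largest, …) yields 97.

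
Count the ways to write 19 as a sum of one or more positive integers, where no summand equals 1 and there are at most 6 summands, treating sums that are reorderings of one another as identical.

Systematic enumeration (by largest part, then next-largest, …) yields 94.

94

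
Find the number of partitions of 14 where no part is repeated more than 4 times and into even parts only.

13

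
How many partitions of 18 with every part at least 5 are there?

Enumerating:
18
13 + 5
12 + 6
11 + 7
10 + 8
9 + 9
8 + 5 + 5
7 + 6 + 5
6 + 6 + 6

9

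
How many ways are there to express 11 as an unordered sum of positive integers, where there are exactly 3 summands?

10

Listing the qualifying partitions of 11:
9 + 1 + 1
8 + 2 + 1
7 + 3 + 1
7 + 2 + 2
6 + 4 + 1
6 + 3 + 2
5 + 5 + 1
5 + 4 + 2
5 + 3 + 3
4 + 4 + 3
That's 10 in total.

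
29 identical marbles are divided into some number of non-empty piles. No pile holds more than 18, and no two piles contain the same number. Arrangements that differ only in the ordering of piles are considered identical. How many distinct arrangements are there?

213

Enumerating by decreasing first part gives 213 partitions in all.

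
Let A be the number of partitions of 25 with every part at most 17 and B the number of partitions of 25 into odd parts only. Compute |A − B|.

Partitions of 25 with every part at most 17: 1913.
Partitions of 25 into odd parts only: 142.
|1913 − 142| = 1771.

1771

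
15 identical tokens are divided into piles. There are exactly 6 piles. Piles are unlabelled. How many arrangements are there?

26

There are too many to list fully; the first 12 (by largest part) are:
10,1,1,1,1,1
9,2,1,1,1,1
8,3,1,1,1,1
8,2,2,1,1,1
7,4,1,1,1,1
7,3,2,1,1,1
7,2,2,2,1,1
6,5,1,1,1,1
6,4,2,1,1,1
6,3,3,1,1,1
6,3,2,2,1,1
6,2,2,2,2,1
…and 14 more, for 26 total.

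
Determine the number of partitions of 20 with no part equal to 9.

571

Counting exhaustively, 571 partitions satisfy the conditions.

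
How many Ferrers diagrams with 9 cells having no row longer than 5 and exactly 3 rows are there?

5

Enumerating:
5+3+1
5+2+2
4+4+1
4+3+2
3+3+3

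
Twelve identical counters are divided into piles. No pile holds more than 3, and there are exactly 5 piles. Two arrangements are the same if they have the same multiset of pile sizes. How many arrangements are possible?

2

The partitions of 12 that satisfy the conditions:
3+3+3+2+1
3+3+2+2+2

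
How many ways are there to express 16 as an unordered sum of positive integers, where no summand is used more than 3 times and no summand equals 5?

94

Systematic enumeration (by largest part, then next-largest, …) yields 94.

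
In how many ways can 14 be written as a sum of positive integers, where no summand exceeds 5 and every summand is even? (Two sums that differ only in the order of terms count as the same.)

4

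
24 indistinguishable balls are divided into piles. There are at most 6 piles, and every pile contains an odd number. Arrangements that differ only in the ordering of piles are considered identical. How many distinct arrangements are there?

55

A partial list (first 12 by largest part):
23, 1
21, 3
21, 1, 1, 1
19, 5
19, 3, 1, 1
19, 1, 1, 1, 1, 1
17, 7
17, 5, 1, 1
17, 3, 3, 1
17, 3, 1, 1, 1, 1
15, 9
15, 7, 1, 1
…and 43 more, for 55 total.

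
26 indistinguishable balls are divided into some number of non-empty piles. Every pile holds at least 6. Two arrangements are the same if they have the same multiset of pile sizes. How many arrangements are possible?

Listing the qualifying partitions of 26:
26
20,6
19,7
18,8
17,9
16,10
15,11
14,12
14,6,6
13,13
13,7,6
12,8,6
12,7,7
11,9,6
11,8,7
10,10,6
10,9,7
10,8,8
9,9,8
8,6,6,6
7,7,6,6

21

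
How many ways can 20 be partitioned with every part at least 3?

There are too many to list fully; the first 12 (by largest part) are:
20
3,17
4,16
5,15
6,14
3,3,14
7,13
3,4,13
8,12
3,5,12
4,4,12
9,11
…and 37 more, for 49 total.

49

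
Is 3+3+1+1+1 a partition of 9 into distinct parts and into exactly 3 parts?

The parts sum to 9, and the condition 'all summands are distinct' is violated.

No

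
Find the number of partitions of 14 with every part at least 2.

A partial list (first 12 by largest part):
14
12+2
11+3
10+4
10+2+2
9+5
9+3+2
8+6
8+4+2
8+3+3
8+2+2+2
7+7
…and 22 more, for 34 total.

34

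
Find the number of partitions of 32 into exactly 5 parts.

480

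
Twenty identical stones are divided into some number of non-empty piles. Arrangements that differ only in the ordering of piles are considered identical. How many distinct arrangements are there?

627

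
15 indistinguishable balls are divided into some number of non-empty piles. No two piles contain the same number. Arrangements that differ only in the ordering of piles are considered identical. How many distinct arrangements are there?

A partial list (first 12 by largest part):
15
14 + 1
13 + 2
12 + 3
12 + 2 + 1
11 + 4
11 + 3 + 1
10 + 5
10 + 4 + 1
10 + 3 + 2
9 + 6
9 + 5 + 1
…and 15 more, for 27 total.

27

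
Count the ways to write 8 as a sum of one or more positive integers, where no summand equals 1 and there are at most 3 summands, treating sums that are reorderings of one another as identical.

6

Listing the qualifying partitions of 8:
8
2,6
3,5
4,4
2,2,4
2,3,3
Counting gives 6.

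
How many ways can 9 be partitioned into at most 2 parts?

They are:
9
8, 1
7, 2
6, 3
5, 4

5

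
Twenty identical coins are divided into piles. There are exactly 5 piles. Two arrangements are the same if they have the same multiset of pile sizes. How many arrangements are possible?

84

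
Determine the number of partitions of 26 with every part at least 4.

70

A partial list (first 12 by largest part):
26
22, 4
21, 5
20, 6
19, 7
18, 8
18, 4, 4
17, 9
17, 5, 4
16, 10
16, 6, 4
16, 5, 5
…and 58 more, for 70 total.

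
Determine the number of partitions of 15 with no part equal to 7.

Counting exhaustively, 154 partitions satisfy the conditions.

154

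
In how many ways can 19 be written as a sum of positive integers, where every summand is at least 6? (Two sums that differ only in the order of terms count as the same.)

Enumerating:
19
13,6
12,7
11,8
10,9
7,6,6
Counting gives 6.

6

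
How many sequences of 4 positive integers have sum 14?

286

By stars and bars with positive parts, the count is C(13,3) = 286.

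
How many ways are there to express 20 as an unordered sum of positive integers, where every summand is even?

A partial list (first 12 by largest part):
20
18, 2
16, 4
16, 2, 2
14, 6
14, 4, 2
14, 2, 2, 2
12, 8
12, 6, 2
12, 4, 4
12, 4, 2, 2
12, 2, 2, 2, 2
…and 30 more, for 42 total.

42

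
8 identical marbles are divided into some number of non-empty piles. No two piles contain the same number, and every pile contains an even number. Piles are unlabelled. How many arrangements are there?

2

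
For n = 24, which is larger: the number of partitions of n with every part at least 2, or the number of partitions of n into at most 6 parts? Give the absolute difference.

212

Partitions of 24 with every part at least 2: 320.
Partitions of 24 into at most 6 parts: 532.
|320 − 532| = 212.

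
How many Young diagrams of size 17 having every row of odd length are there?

A partial list (first 12 by largest part):
17
1,1,15
1,3,13
1,1,1,1,13
1,5,11
3,3,11
1,1,1,3,11
1,1,1,1,1,1,11
1,7,9
3,5,9
1,1,1,5,9
1,1,3,3,9
…and 26 more, for 38 total.

38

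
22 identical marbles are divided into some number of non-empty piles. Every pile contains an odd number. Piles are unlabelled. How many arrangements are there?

89

There are 89 such partitions.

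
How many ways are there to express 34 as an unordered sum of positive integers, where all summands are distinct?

512

A full systematic count gives 512.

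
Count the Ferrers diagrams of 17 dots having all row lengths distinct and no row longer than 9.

They are:
9, 8
9, 7, 1
9, 6, 2
9, 5, 3
9, 5, 2, 1
9, 4, 3, 1
8, 7, 2
8, 6, 3
8, 6, 2, 1
8, 5, 4
8, 5, 3, 1
8, 4, 3, 2
7, 6, 4
7, 6, 3, 1
7, 5, 4, 1
7, 5, 3, 2
7, 4, 3, 2, 1
6, 5, 4, 2
6, 5, 3, 2, 1
Counting gives 19.

19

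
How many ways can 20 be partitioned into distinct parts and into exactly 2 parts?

9

Enumerating:
1,19
2,18
3,17
4,16
5,15
6,14
7,13
8,12
9,11
That's 9 in total.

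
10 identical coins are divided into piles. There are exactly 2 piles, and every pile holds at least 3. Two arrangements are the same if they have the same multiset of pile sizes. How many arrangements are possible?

Enumerating:
7 + 3
6 + 4
5 + 5
Counting gives 3.

3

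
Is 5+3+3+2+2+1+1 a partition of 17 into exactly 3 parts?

No

The parts sum to 17, and the condition 'there are exactly 3 summands' is violated.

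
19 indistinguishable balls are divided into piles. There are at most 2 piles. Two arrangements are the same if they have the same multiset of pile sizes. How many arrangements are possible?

10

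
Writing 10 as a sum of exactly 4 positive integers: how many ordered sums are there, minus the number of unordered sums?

75

Ordered (compositions into 4 parts): C(9,3) = 84.
Unordered (partitions into 4 parts): 9.
Difference: 84 − 9 = 75.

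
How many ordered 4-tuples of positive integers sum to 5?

Place 3 bars in the 4 internal gaps of a row of 5 dots: C(4,3) = 4.

4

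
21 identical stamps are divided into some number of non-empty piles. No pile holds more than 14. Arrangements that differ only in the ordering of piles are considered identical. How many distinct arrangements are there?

762

A full systematic count gives 762.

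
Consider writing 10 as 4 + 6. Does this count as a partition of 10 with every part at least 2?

Yes

The parts sum to 10, and the condition 'every summand is at least 2' holds.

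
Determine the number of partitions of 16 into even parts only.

They are:
16
14+2
12+4
12+2+2
10+6
10+4+2
10+2+2+2
8+8
8+6+2
8+4+4
8+4+2+2
8+2+2+2+2
6+6+4
6+6+2+2
6+4+4+2
6+4+2+2+2
6+2+2+2+2+2
4+4+4+4
4+4+4+2+2
4+4+2+2+2+2
4+2+2+2+2+2+2
2+2+2+2+2+2+2+2

22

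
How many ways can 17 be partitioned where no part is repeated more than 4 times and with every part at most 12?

193

A full systematic count gives 193.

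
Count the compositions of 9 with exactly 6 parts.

56

Place 5 bars in the 8 internal gaps of a row of 9 dots: C(8,5) = 56.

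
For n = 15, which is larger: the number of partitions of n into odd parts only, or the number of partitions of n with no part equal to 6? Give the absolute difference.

119

Partitions of 15 into odd parts only: 27.
Partitions of 15 with no part equal to 6: 146.
|27 − 146| = 119.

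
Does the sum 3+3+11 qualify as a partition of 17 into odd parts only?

The parts sum to 17, and the condition 'every summand is odd' holds.

Yes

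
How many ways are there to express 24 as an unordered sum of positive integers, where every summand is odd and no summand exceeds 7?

51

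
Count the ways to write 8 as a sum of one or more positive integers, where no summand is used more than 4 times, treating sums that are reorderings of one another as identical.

19

They are:
8
1, 7
2, 6
1, 1, 6
3, 5
1, 2, 5
1, 1, 1, 5
4, 4
1, 3, 4
2, 2, 4
1, 1, 2, 4
1, 1, 1, 1, 4
2, 3, 3
1, 1, 3, 3
1, 2, 2, 3
1, 1, 1, 2, 3
2, 2, 2, 2
1, 1, 2, 2, 2
1, 1, 1, 1, 2, 2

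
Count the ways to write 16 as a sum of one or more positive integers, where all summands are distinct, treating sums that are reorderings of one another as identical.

32

There are too many to list fully; the first 12 (by largest part) are:
16
1 + 15
2 + 14
3 + 13
1 + 2 + 13
4 + 12
1 + 3 + 12
5 + 11
1 + 4 + 11
2 + 3 + 11
6 + 10
1 + 5 + 10
…and 20 more, for 32 total.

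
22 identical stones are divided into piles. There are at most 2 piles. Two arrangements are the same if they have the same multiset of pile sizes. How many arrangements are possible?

They are:
22
21+1
20+2
19+3
18+4
17+5
16+6
15+7
14+8
13+9
12+10
11+11
Counting gives 12.

12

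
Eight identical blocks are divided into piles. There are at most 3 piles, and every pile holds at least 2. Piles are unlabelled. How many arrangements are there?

6

The partitions of 8 that satisfy the conditions:
8
6, 2
5, 3
4, 4
4, 2, 2
3, 3, 2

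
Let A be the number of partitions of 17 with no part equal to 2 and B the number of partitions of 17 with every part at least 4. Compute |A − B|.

109

Partitions of 17 with no part equal to 2: 121.
Partitions of 17 with every part at least 4: 12.
|121 − 12| = 109.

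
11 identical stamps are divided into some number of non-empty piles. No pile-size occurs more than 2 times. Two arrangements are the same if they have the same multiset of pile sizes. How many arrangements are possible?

27

A partial list (first 12 by largest part):
11
1, 10
2, 9
1, 1, 9
3, 8
1, 2, 8
4, 7
1, 3, 7
2, 2, 7
1, 1, 2, 7
5, 6
1, 4, 6
…and 15 more, for 27 total.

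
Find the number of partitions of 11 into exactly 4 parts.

11

They are:
8 + 1 + 1 + 1
7 + 2 + 1 + 1
6 + 3 + 1 + 1
6 + 2 + 2 + 1
5 + 4 + 1 + 1
5 + 3 + 2 + 1
5 + 2 + 2 + 2
4 + 4 + 2 + 1
4 + 3 + 3 + 1
4 + 3 + 2 + 2
3 + 3 + 3 + 2
That's 11 in total.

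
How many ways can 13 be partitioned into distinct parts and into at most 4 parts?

18

They are:
13
12 + 1
11 + 2
10 + 3
10 + 2 + 1
9 + 4
9 + 3 + 1
8 + 5
8 + 4 + 1
8 + 3 + 2
7 + 6
7 + 5 + 1
7 + 4 + 2
7 + 3 + 2 + 1
6 + 5 + 2
6 + 4 + 3
6 + 4 + 2 + 1
5 + 4 + 3 + 1
Counting gives 18.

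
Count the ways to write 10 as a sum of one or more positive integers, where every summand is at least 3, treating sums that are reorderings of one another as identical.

5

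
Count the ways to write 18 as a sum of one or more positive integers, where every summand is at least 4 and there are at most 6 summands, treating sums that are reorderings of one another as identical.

16

Listing the qualifying partitions of 18:
18
14, 4
13, 5
12, 6
11, 7
10, 8
10, 4, 4
9, 9
9, 5, 4
8, 6, 4
8, 5, 5
7, 7, 4
7, 6, 5
6, 6, 6
6, 4, 4, 4
5, 5, 4, 4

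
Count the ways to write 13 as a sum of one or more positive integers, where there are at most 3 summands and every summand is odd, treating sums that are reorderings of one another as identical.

6

Enumerating:
13
11+1+1
9+3+1
7+5+1
7+3+3
5+5+3
That's 6 in total.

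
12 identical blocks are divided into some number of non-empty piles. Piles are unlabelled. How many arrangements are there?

77

Systematic enumeration (by largest part, then next-largest, …) yields 77.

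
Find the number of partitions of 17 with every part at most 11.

A full systematic count gives 278.

278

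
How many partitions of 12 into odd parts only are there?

The partitions of 12 that satisfy the conditions:
1,11
3,9
1,1,1,9
5,7
1,1,3,7
1,1,1,1,1,7
1,1,5,5
1,3,3,5
1,1,1,1,3,5
1,1,1,1,1,1,1,5
3,3,3,3
1,1,1,3,3,3
1,1,1,1,1,1,3,3
1,1,1,1,1,1,1,1,1,3
1,1,1,1,1,1,1,1,1,1,1,1

15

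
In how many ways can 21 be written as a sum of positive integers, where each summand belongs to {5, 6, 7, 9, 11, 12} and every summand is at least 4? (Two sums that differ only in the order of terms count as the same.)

6

The partitions of 21 that satisfy the conditions:
12,9
11,5,5
9,7,5
9,6,6
7,7,7
6,5,5,5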